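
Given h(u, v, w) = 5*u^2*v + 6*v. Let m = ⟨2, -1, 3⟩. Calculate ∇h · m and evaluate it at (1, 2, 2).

∂h/∂u = 10*u*v
∂h/∂v = 5*u^2 + 6
∂h/∂w = 0
∇h at (1, 2, 2) = (20, 11, 0)
∇h · m = (20)(2) + (11)(-1) + (0)(3) = 29

29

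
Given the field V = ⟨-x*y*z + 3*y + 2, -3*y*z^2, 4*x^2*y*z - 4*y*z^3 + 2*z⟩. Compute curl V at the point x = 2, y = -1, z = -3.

(∇×V)₁ = ∂V₃/∂y − ∂V₂/∂z = 4*x^2*z + 6*y*z - 4*z^3
(∇×V)₂ = ∂V₁/∂z − ∂V₃/∂x = -8*x*y*z - x*y
(∇×V)₃ = ∂V₂/∂x − ∂V₁/∂y = x*z - 3
∇×V = (4*x^2*z + 6*y*z - 4*z^3, -8*x*y*z - x*y, x*z - 3)
At (2, -1, -3): (78, -46, -9).

(78, -46, -9)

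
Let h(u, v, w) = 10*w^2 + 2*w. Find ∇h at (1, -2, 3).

∂h/∂u = 0
∂h/∂v = 0
∂h/∂w = 20*w + 2
∇h = (0, 0, 20*w + 2)
At (1, -2, 3): (0, 0, 62).

(0, 0, 62)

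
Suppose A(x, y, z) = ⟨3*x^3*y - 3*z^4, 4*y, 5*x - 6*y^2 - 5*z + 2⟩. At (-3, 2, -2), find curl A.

(∇×A)₁ = ∂A₃/∂y − ∂A₂/∂z = -12*y
(∇×A)₂ = ∂A₁/∂z − ∂A₃/∂x = -12*z^3 - 5
(∇×A)₃ = ∂A₂/∂x − ∂A₁/∂y = -3*x^3
∇×A = (-12*y, -12*z^3 - 5, -3*x^3)
At (-3, 2, -2): (-24, 91, 81).

(-24, 91, 81)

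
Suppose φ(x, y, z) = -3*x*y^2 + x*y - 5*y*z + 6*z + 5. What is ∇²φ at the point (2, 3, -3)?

-12

∂²φ/∂x² = 0
∂²φ/∂y² = -6*x
∂²φ/∂z² = 0
∇²φ = -6*x
At (2, 3, -3): -12.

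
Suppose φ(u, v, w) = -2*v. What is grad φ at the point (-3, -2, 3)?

(0, -2, 0)

∂φ/∂u = 0
∂φ/∂v = -2
∂φ/∂w = 0
∇φ = (0, -2, 0)
At (-3, -2, 3): (0, -2, 0).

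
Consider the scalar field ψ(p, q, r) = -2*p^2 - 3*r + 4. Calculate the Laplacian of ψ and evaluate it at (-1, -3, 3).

-4

∂²ψ/∂p² = -4
∂²ψ/∂q² = 0
∂²ψ/∂r² = 0
∇²ψ = -4
At (-1, -3, 3): -4.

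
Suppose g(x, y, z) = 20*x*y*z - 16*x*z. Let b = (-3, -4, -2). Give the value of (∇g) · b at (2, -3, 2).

440

∂g/∂x = 20*y*z - 16*z
∂g/∂y = 20*x*z
∂g/∂z = 20*x*y - 16*x
∇g at (2, -3, 2) = (-152, 80, -152)
∇g · b = (-152)(-3) + (80)(-4) + (-152)(-2) = 440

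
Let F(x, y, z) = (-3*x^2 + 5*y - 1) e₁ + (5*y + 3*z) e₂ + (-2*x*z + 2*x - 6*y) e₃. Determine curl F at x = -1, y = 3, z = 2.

(-9, 2, -5)

(∇×F)₁ = ∂F₃/∂y − ∂F₂/∂z = -9
(∇×F)₂ = ∂F₁/∂z − ∂F₃/∂x = 2*z - 2
(∇×F)₃ = ∂F₂/∂x − ∂F₁/∂y = -5
∇×F = (-9, 2*z - 2, -5)
At (-1, 3, 2): (-9, 2, -5).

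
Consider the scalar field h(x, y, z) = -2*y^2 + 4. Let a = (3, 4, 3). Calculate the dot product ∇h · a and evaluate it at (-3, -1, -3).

16

∂h/∂x = 0
∂h/∂y = -4*y
∂h/∂z = 0
∇h at (-3, -1, -3) = (0, 4, 0)
∇h · a = (0)(3) + (4)(4) + (0)(3) = 16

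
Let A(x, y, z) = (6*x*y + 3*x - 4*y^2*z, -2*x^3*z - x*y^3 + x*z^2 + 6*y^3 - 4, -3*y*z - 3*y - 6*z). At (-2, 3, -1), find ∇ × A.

(∇×A)₁ = ∂A₃/∂y − ∂A₂/∂z = 2*x^3 - 2*x*z - 3*z - 3
(∇×A)₂ = ∂A₁/∂z − ∂A₃/∂x = -4*y^2
(∇×A)₃ = ∂A₂/∂x − ∂A₁/∂y = -6*x^2*z - 6*x - y^3 + 8*y*z + z^2
∇×A = (2*x^3 - 2*x*z - 3*z - 3, -4*y^2, -6*x^2*z - 6*x - y^3 + 8*y*z + z^2)
At (-2, 3, -1): (-20, -36, -14).

(-20, -36, -14)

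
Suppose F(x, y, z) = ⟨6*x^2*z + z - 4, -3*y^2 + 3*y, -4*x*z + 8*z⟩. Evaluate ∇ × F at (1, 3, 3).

(0, 19, 0)

(∇×F)₁ = ∂F₃/∂y − ∂F₂/∂z = 0
(∇×F)₂ = ∂F₁/∂z − ∂F₃/∂x = 6*x^2 + 4*z + 1
(∇×F)₃ = ∂F₂/∂x − ∂F₁/∂y = 0
∇×F = (0, 6*x^2 + 4*z + 1, 0)
At (1, 3, 3): (0, 19, 0).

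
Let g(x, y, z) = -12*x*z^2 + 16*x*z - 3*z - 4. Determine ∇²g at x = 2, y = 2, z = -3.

∂²g/∂x² = 0
∂²g/∂y² = 0
∂²g/∂z² = -24*x
∇²g = -24*x
At (2, 2, -3): -48.

-48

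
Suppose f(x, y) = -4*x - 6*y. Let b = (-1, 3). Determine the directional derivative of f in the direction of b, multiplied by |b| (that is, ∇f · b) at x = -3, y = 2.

∂f/∂x = -4
∂f/∂y = -6
∇f at (-3, 2) = (-4, -6)
∇f · b = (-4)(-1) + (-6)(3) = -14

-14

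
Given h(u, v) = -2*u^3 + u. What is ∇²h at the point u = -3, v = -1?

∂²h/∂u² = -12*u
∂²h/∂v² = 0
∇²h = -12*u
At (-3, -1): 36.

36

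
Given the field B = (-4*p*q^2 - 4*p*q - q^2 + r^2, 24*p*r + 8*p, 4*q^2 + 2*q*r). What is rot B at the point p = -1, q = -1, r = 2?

(∇×B)₁ = ∂B₃/∂q − ∂B₂/∂r = -24*p + 8*q + 2*r
(∇×B)₂ = ∂B₁/∂r − ∂B₃/∂p = 2*r
(∇×B)₃ = ∂B₂/∂p − ∂B₁/∂q = 8*p*q + 4*p + 2*q + 24*r + 8
∇×B = (-24*p + 8*q + 2*r, 2*r, 8*p*q + 4*p + 2*q + 24*r + 8)
At (-1, -1, 2): (20, 4, 58).

(20, 4, 58)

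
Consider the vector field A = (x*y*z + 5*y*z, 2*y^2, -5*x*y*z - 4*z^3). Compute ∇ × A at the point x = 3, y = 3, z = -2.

(∇×A)₁ = ∂A₃/∂y − ∂A₂/∂z = -5*x*z
(∇×A)₂ = ∂A₁/∂z − ∂A₃/∂x = x*y + 5*y*z + 5*y
(∇×A)₃ = ∂A₂/∂x − ∂A₁/∂y = -x*z - 5*z
∇×A = (-5*x*z, x*y + 5*y*z + 5*y, -x*z - 5*z)
At (3, 3, -2): (30, -6, 16).

(30, -6, 16)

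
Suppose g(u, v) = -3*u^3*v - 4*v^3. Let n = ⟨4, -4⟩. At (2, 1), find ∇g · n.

∂g/∂u = -9*u^2*v
∂g/∂v = -3*u^3 - 12*v^2
∇g at (2, 1) = (-36, -36)
∇g · n = (-36)(4) + (-36)(-4) = 0

0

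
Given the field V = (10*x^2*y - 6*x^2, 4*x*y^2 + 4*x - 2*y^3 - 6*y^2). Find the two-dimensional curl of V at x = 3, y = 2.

-70

∂V₂/∂x = 4*y^2 + 4
∂V₁/∂y = 10*x^2
Scalar curl = -10*x^2 + 4*y^2 + 4
At (3, 2): -70.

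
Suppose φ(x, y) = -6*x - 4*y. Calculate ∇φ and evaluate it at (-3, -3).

(-6, -4)

∂φ/∂x = -6
∂φ/∂y = -4
∇φ = (-6, -4)
At (-3, -3): (-6, -4).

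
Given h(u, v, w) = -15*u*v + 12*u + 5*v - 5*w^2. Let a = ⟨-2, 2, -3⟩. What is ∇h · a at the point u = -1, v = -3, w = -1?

-104

∂h/∂u = -15*v + 12
∂h/∂v = -15*u + 5
∂h/∂w = -10*w
∇h at (-1, -3, -1) = (57, 20, 10)
∇h · a = (57)(-2) + (20)(2) + (10)(-3) = -104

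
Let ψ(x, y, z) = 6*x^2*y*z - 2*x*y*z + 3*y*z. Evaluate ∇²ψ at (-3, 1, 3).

36

∂²ψ/∂x² = 12*y*z
∂²ψ/∂y² = 0
∂²ψ/∂z² = 0
∇²ψ = 12*y*z
At (-3, 1, 3): 36.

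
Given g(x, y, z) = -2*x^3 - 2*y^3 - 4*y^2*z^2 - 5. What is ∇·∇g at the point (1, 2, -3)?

∂²g/∂x² = -12*x
∂²g/∂y² = -4*(3*y + 2*z^2)
∂²g/∂z² = -8*y^2
∇²g = -12*x - 8*y^2 - 12*y - 8*z^2
At (1, 2, -3): -140.

-140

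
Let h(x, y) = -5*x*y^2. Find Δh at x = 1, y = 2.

-10

∂²h/∂x² = 0
∂²h/∂y² = -10*x
∇²h = -10*x
At (1, 2): -10.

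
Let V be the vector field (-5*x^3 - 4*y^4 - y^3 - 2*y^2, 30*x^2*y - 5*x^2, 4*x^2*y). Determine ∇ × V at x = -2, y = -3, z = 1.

(∇×V)₁ = ∂V₃/∂y − ∂V₂/∂z = 4*x^2
(∇×V)₂ = ∂V₁/∂z − ∂V₃/∂x = -8*x*y
(∇×V)₃ = ∂V₂/∂x − ∂V₁/∂y = 60*x*y - 10*x + 16*y^3 + 3*y^2 + 4*y
∇×V = (4*x^2, -8*x*y, 60*x*y - 10*x + 16*y^3 + 3*y^2 + 4*y)
At (-2, -3, 1): (16, -48, -37).

(16, -48, -37)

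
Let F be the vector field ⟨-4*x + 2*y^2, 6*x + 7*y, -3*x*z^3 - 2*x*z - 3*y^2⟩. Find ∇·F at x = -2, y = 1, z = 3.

169

∂F₁/∂x = -4
∂F₂/∂y = 7
∂F₃/∂z = -9*x*z^2 - 2*x
∇·F = -9*x*z^2 - 2*x + 3
At (-2, 1, 3): 169.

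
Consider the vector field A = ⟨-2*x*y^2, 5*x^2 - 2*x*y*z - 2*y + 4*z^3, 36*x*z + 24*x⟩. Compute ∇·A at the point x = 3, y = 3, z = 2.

∂A₁/∂x = -2*y^2
∂A₂/∂y = -2*x*z - 2
∂A₃/∂z = 36*x
∇·A = -2*x*z + 36*x - 2*y^2 - 2
At (3, 3, 2): 76.

76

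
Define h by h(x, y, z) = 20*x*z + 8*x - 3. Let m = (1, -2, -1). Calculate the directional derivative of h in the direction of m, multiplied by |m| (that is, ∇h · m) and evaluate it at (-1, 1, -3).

-32

∂h/∂x = 20*z + 8
∂h/∂y = 0
∂h/∂z = 20*x
∇h at (-1, 1, -3) = (-52, 0, -20)
∇h · m = (-52)(1) + (0)(-2) + (-20)(-1) = -32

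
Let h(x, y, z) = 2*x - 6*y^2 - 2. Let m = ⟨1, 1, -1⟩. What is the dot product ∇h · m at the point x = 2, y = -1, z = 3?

∂h/∂x = 2
∂h/∂y = -12*y
∂h/∂z = 0
∇h at (2, -1, 3) = (2, 12, 0)
∇h · m = (2)(1) + (12)(1) + (0)(-1) = 14

14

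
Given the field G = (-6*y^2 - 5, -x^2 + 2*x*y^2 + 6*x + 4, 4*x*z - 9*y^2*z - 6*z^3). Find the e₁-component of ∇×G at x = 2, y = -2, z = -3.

(∇×G)_1 = ∂G₃/∂y − ∂G₂/∂z
= -18*y*z − (0)
= -18*y*z
At (2, -2, -3): -108.

-108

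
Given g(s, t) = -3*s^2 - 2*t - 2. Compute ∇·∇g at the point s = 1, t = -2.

-6

∂²g/∂s² = -6
∂²g/∂t² = 0
∇²g = -6
At (1, -2): -6.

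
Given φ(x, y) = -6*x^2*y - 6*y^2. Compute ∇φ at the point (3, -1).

(36, -42)

∂φ/∂x = -12*x*y
∂φ/∂y = -6*x^2 - 12*y
∇φ = (-12*x*y, -6*x^2 - 12*y)
At (3, -1): (36, -42).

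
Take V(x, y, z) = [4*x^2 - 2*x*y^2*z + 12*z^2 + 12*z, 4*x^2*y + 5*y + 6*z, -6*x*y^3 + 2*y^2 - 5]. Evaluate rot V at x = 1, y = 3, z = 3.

(∇×V)₁ = ∂V₃/∂y − ∂V₂/∂z = -18*x*y^2 + 4*y - 6
(∇×V)₂ = ∂V₁/∂z − ∂V₃/∂x = -2*x*y^2 + 6*y^3 + 24*z + 12
(∇×V)₃ = ∂V₂/∂x − ∂V₁/∂y = 4*x*y*z + 8*x*y
∇×V = (-18*x*y^2 + 4*y - 6, -2*x*y^2 + 6*y^3 + 24*z + 12, 4*x*y*z + 8*x*y)
At (1, 3, 3): (-156, 228, 60).

(-156, 228, 60)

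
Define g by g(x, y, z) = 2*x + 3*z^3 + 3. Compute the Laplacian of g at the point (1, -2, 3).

54

∂²g/∂x² = 0
∂²g/∂y² = 0
∂²g/∂z² = 18*z
∇²g = 18*z
At (1, -2, 3): 54.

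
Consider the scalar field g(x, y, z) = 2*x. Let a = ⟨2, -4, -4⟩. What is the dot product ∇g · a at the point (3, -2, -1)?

∂g/∂x = 2
∂g/∂y = 0
∂g/∂z = 0
∇g at (3, -2, -1) = (2, 0, 0)
∇g · a = (2)(2) + (0)(-4) + (0)(-4) = 4

4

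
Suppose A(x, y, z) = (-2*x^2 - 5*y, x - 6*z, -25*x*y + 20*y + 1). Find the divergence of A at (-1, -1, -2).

4

∂A₁/∂x = -4*x
∂A₂/∂y = 0
∂A₃/∂z = 0
∇·A = -4*x
At (-1, -1, -2): 4.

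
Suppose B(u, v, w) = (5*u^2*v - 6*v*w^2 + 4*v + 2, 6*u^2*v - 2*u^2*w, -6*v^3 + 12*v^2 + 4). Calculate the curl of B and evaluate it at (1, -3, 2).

(-232, 72, -29)

(∇×B)₁ = ∂B₃/∂v − ∂B₂/∂w = 2*u^2 - 18*v^2 + 24*v
(∇×B)₂ = ∂B₁/∂w − ∂B₃/∂u = -12*v*w
(∇×B)₃ = ∂B₂/∂u − ∂B₁/∂v = -5*u^2 + 12*u*v - 4*u*w + 6*w^2 - 4
∇×B = (2*u^2 - 18*v^2 + 24*v, -12*v*w, -5*u^2 + 12*u*v - 4*u*w + 6*w^2 - 4)
At (1, -3, 2): (-232, 72, -29).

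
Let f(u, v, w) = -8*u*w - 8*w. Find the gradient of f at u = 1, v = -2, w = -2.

∂f/∂u = -8*w
∂f/∂v = 0
∂f/∂w = -8*u - 8
∇f = (-8*w, 0, -8*u - 8)
At (1, -2, -2): (16, 0, -16).

(16, 0, -16)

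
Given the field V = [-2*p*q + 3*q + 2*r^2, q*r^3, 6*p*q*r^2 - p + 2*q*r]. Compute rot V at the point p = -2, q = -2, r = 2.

(-20, 57, -7)

(∇×V)₁ = ∂V₃/∂q − ∂V₂/∂r = 6*p*r^2 - 3*q*r^2 + 2*r
(∇×V)₂ = ∂V₁/∂r − ∂V₃/∂p = -6*q*r^2 + 4*r + 1
(∇×V)₃ = ∂V₂/∂p − ∂V₁/∂q = 2*p - 3
∇×V = (6*p*r^2 - 3*q*r^2 + 2*r, -6*q*r^2 + 4*r + 1, 2*p - 3)
At (-2, -2, 2): (-20, 57, -7).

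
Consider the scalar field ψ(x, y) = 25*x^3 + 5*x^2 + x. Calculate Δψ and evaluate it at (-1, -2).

-140

∂²ψ/∂x² = 10*(15*x + 1)
∂²ψ/∂y² = 0
∇²ψ = 150*x + 10
At (-1, -2): -140.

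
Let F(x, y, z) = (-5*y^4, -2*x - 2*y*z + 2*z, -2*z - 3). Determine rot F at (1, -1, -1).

(∇×F)₁ = ∂F₃/∂y − ∂F₂/∂z = 2*y - 2
(∇×F)₂ = ∂F₁/∂z − ∂F₃/∂x = 0
(∇×F)₃ = ∂F₂/∂x − ∂F₁/∂y = 20*y^3 - 2
∇×F = (2*y - 2, 0, 20*y^3 - 2)
At (1, -1, -1): (-4, 0, -22).

(-4, 0, -22)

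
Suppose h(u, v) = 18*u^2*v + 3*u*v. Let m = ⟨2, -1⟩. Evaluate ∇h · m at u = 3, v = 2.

273

∂h/∂u = 36*u*v + 3*v
∂h/∂v = 18*u^2 + 3*u
∇h at (3, 2) = (222, 171)
∇h · m = (222)(2) + (171)(-1) = 273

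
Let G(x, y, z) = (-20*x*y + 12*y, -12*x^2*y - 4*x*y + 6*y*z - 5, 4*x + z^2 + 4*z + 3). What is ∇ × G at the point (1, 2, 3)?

(∇×G)₁ = ∂G₃/∂y − ∂G₂/∂z = -6*y
(∇×G)₂ = ∂G₁/∂z − ∂G₃/∂x = -4
(∇×G)₃ = ∂G₂/∂x − ∂G₁/∂y = -24*x*y + 20*x - 4*y - 12
∇×G = (-6*y, -4, -24*x*y + 20*x - 4*y - 12)
At (1, 2, 3): (-12, -4, -48).

(-12, -4, -48)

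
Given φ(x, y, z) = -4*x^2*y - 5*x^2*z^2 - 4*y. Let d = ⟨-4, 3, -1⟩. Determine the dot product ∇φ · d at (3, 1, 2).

∂φ/∂x = -8*x*y - 10*x*z^2
∂φ/∂y = -4*x^2 - 4
∂φ/∂z = -10*x^2*z
∇φ at (3, 1, 2) = (-144, -40, -180)
∇φ · d = (-144)(-4) + (-40)(3) + (-180)(-1) = 636

636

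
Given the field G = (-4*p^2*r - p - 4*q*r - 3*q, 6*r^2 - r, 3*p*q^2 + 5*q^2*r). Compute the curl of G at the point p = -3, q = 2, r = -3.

(-59, -56, -9)

(∇×G)₁ = ∂G₃/∂q − ∂G₂/∂r = 6*p*q + 10*q*r - 12*r + 1
(∇×G)₂ = ∂G₁/∂r − ∂G₃/∂p = -4*p^2 - 3*q^2 - 4*q
(∇×G)₃ = ∂G₂/∂p − ∂G₁/∂q = 4*r + 3
∇×G = (6*p*q + 10*q*r - 12*r + 1, -4*p^2 - 3*q^2 - 4*q, 4*r + 3)
At (-3, 2, -3): (-59, -56, -9).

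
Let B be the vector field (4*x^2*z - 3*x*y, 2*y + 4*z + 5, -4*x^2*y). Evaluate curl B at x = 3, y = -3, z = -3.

(∇×B)₁ = ∂B₃/∂y − ∂B₂/∂z = -4*x^2 - 4
(∇×B)₂ = ∂B₁/∂z − ∂B₃/∂x = 4*x^2 + 8*x*y
(∇×B)₃ = ∂B₂/∂x − ∂B₁/∂y = 3*x
∇×B = (-4*x^2 - 4, 4*x^2 + 8*x*y, 3*x)
At (3, -3, -3): (-40, -36, 9).

(-40, -36, 9)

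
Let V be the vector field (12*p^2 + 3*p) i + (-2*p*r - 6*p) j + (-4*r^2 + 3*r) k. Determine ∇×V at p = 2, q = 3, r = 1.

(4, 0, -8)

(∇×V)₁ = ∂V₃/∂q − ∂V₂/∂r = 2*p
(∇×V)₂ = ∂V₁/∂r − ∂V₃/∂p = 0
(∇×V)₃ = ∂V₂/∂p − ∂V₁/∂q = -2*r - 6
∇×V = (2*p, 0, -2*r - 6)
At (2, 3, 1): (4, 0, -8).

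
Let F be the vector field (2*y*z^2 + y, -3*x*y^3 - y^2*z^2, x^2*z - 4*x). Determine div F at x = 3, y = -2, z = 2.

∂F₁/∂x = 0
∂F₂/∂y = -9*x*y^2 - 2*y*z^2
∂F₃/∂z = x^2
∇·F = x^2 - 9*x*y^2 - 2*y*z^2
At (3, -2, 2): -83.

-83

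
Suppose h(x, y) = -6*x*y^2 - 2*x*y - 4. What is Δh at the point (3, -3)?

-36

∂²h/∂x² = 0
∂²h/∂y² = -12*x
∇²h = -12*x
At (3, -3): -36.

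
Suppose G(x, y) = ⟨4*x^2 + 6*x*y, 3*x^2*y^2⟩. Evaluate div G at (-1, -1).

∂G₁/∂x = 8*x + 6*y
∂G₂/∂y = 6*x^2*y
∇·G = 6*x^2*y + 8*x + 6*y
At (-1, -1): -20.

-20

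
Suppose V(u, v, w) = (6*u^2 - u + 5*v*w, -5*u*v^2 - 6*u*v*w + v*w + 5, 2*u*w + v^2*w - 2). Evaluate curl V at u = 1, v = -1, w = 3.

(∇×V)₁ = ∂V₃/∂v − ∂V₂/∂w = 6*u*v + 2*v*w - v
(∇×V)₂ = ∂V₁/∂w − ∂V₃/∂u = 5*v - 2*w
(∇×V)₃ = ∂V₂/∂u − ∂V₁/∂v = -5*v^2 - 6*v*w - 5*w
∇×V = (6*u*v + 2*v*w - v, 5*v - 2*w, -5*v^2 - 6*v*w - 5*w)
At (1, -1, 3): (-11, -11, -2).

(-11, -11, -2)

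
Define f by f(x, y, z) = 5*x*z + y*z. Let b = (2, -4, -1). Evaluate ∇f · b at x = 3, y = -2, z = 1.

-7

∂f/∂x = 5*z
∂f/∂y = z
∂f/∂z = 5*x + y
∇f at (3, -2, 1) = (5, 1, 13)
∇f · b = (5)(2) + (1)(-4) + (13)(-1) = -7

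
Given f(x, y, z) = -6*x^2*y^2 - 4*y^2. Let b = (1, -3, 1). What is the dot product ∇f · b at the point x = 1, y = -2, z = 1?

∂f/∂x = -12*x*y^2
∂f/∂y = -12*x^2*y - 8*y
∂f/∂z = 0
∇f at (1, -2, 1) = (-48, 40, 0)
∇f · b = (-48)(1) + (40)(-3) + (0)(1) = -168

-168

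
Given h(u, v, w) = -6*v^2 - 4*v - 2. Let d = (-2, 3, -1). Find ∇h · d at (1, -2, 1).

∂h/∂u = 0
∂h/∂v = -12*v - 4
∂h/∂w = 0
∇h at (1, -2, 1) = (0, 20, 0)
∇h · d = (0)(-2) + (20)(3) + (0)(-1) = 60

60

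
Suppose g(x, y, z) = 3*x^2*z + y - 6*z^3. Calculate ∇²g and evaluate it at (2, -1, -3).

90

∂²g/∂x² = 6*z
∂²g/∂y² = 0
∂²g/∂z² = -36*z
∇²g = -30*z
At (2, -1, -3): 90.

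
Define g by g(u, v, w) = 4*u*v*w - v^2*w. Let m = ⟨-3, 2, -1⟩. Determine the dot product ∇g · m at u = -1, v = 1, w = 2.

∂g/∂u = 4*v*w
∂g/∂v = 4*u*w - 2*v*w
∂g/∂w = 4*u*v - v^2
∇g at (-1, 1, 2) = (8, -12, -5)
∇g · m = (8)(-3) + (-12)(2) + (-5)(-1) = -43

-43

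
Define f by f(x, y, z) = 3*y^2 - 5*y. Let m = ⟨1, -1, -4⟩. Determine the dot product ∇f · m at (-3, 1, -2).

-1

∂f/∂x = 0
∂f/∂y = 6*y - 5
∂f/∂z = 0
∇f at (-3, 1, -2) = (0, 1, 0)
∇f · m = (0)(1) + (1)(-1) + (0)(-4) = -1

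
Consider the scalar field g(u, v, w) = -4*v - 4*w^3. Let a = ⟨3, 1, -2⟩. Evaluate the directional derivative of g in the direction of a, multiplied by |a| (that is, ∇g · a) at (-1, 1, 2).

92

∂g/∂u = 0
∂g/∂v = -4
∂g/∂w = -12*w^2
∇g at (-1, 1, 2) = (0, -4, -48)
∇g · a = (0)(3) + (-4)(1) + (-48)(-2) = 92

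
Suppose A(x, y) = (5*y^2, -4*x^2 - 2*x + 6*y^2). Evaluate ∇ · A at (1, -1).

-12

∂A₁/∂x = 0
∂A₂/∂y = 12*y
∇·A = 12*y
At (1, -1): -12.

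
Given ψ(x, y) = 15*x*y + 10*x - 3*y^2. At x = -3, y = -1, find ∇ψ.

∂ψ/∂x = 15*y + 10
∂ψ/∂y = 15*x - 6*y
∇ψ = (15*y + 10, 15*x - 6*y)
At (-3, -1): (-5, -39).

(-5, -39)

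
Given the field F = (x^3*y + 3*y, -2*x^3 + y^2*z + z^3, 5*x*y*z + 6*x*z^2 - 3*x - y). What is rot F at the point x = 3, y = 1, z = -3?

(∇×F)₁ = ∂F₃/∂y − ∂F₂/∂z = 5*x*z - y^2 - 3*z^2 - 1
(∇×F)₂ = ∂F₁/∂z − ∂F₃/∂x = -5*y*z - 6*z^2 + 3
(∇×F)₃ = ∂F₂/∂x − ∂F₁/∂y = -x^3 - 6*x^2 - 3
∇×F = (5*x*z - y^2 - 3*z^2 - 1, -5*y*z - 6*z^2 + 3, -x^3 - 6*x^2 - 3)
At (3, 1, -3): (-74, -36, -84).

(-74, -36, -84)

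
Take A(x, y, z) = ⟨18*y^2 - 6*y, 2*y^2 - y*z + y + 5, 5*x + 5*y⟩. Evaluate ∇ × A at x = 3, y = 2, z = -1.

(7, -5, -66)

(∇×A)₁ = ∂A₃/∂y − ∂A₂/∂z = y + 5
(∇×A)₂ = ∂A₁/∂z − ∂A₃/∂x = -5
(∇×A)₃ = ∂A₂/∂x − ∂A₁/∂y = -36*y + 6
∇×A = (y + 5, -5, -36*y + 6)
At (3, 2, -1): (7, -5, -66).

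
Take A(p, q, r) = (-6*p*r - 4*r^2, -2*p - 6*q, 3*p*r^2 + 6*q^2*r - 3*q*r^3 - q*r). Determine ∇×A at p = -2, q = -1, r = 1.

(∇×A)₁ = ∂A₃/∂q − ∂A₂/∂r = 12*q*r - 3*r^3 - r
(∇×A)₂ = ∂A₁/∂r − ∂A₃/∂p = -6*p - 3*r^2 - 8*r
(∇×A)₃ = ∂A₂/∂p − ∂A₁/∂q = -2
∇×A = (12*q*r - 3*r^3 - r, -6*p - 3*r^2 - 8*r, -2)
At (-2, -1, 1): (-16, 1, -2).

(-16, 1, -2)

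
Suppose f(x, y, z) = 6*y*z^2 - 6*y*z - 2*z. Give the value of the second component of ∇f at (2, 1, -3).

(∇f)_2 = ∂f/∂y = 6*z^2 - 6*z
At (2, 1, -3): 72.

72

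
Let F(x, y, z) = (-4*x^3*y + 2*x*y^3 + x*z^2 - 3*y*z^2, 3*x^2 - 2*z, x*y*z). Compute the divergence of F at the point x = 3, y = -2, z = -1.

195

∂F₁/∂x = -12*x^2*y + 2*y^3 + z^2
∂F₂/∂y = 0
∂F₃/∂z = x*y
∇·F = -12*x^2*y + x*y + 2*y^3 + z^2
At (3, -2, -1): 195.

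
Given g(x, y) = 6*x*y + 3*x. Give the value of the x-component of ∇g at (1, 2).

(∇g)_1 = ∂g/∂x = 6*y + 3
At (1, 2): 15.

15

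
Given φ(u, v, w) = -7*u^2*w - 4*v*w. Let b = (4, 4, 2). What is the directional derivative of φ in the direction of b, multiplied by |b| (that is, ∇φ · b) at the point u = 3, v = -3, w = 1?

∂φ/∂u = -14*u*w
∂φ/∂v = -4*w
∂φ/∂w = -7*u^2 - 4*v
∇φ at (3, -3, 1) = (-42, -4, -51)
∇φ · b = (-42)(4) + (-4)(4) + (-51)(2) = -286

-286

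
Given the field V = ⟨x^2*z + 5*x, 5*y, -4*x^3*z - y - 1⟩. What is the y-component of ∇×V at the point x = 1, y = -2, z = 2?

(∇×V)_2 = ∂V₁/∂z − ∂V₃/∂x
= x^2 − (-12*x^2*z)
= 12*x^2*z + x^2
At (1, -2, 2): 25.

25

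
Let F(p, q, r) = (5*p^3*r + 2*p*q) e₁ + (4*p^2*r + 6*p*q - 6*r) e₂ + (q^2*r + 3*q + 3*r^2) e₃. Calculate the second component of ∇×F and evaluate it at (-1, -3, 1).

(∇×F)_2 = ∂F₁/∂r − ∂F₃/∂p
= 5*p^3 − (0)
= 5*p^3
At (-1, -3, 1): -5.

-5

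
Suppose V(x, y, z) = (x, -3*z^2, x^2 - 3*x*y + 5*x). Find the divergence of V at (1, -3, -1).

1

∂V₁/∂x = 1
∂V₂/∂y = 0
∂V₃/∂z = 0
∇·V = 1
At (1, -3, -1): 1.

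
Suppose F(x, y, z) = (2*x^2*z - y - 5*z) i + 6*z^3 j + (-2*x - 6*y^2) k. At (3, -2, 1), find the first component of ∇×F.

6

(∇×F)_1 = ∂F₃/∂y − ∂F₂/∂z
= -12*y − (18*z^2)
= -12*y - 18*z^2
At (3, -2, 1): 6.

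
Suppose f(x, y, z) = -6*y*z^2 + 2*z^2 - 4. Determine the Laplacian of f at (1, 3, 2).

-32

∂²f/∂x² = 0
∂²f/∂y² = 0
∂²f/∂z² = 4*(-3*y + 1)
∇²f = -12*y + 4
At (1, 3, 2): -32.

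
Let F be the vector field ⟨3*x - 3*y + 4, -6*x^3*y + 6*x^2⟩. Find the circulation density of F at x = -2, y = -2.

∂F₂/∂x = -18*x^2*y + 12*x
∂F₁/∂y = -3
Scalar curl = -18*x^2*y + 12*x + 3
At (-2, -2): 123.

123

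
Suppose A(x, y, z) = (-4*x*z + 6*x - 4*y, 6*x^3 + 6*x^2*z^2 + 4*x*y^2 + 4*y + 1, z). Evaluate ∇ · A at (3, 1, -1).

39

∂A₁/∂x = -4*z + 6
∂A₂/∂y = 8*x*y + 4
∂A₃/∂z = 1
∇·A = 8*x*y - 4*z + 11
At (3, 1, -1): 39.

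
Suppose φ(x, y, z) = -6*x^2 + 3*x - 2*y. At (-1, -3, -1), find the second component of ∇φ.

(∇φ)_2 = ∂φ/∂y = -2
At (-1, -3, -1): -2.

-2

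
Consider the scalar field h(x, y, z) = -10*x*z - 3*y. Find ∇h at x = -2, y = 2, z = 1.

(-10, -3, 20)

∂h/∂x = -10*z
∂h/∂y = -3
∂h/∂z = -10*x
∇h = (-10*z, -3, -10*x)
At (-2, 2, 1): (-10, -3, 20).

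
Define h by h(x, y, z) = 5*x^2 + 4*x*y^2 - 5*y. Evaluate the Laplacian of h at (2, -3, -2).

∂²h/∂x² = 10
∂²h/∂y² = 8*x
∂²h/∂z² = 0
∇²h = 8*x + 10
At (2, -3, -2): 26.

26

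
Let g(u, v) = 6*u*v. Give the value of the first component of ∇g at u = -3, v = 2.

12

(∇g)_1 = ∂g/∂u = 6*v
At (-3, 2): 12.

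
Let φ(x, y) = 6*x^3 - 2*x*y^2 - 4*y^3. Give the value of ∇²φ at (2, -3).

∂²φ/∂x² = 36*x
∂²φ/∂y² = -4*(x + 6*y)
∇²φ = 32*x - 24*y
At (2, -3): 136.

136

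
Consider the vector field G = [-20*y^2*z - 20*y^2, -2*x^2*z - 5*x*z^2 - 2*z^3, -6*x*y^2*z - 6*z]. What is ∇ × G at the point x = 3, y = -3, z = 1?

(∇×G)₁ = ∂G₃/∂y − ∂G₂/∂z = 2*x^2 - 12*x*y*z + 10*x*z + 6*z^2
(∇×G)₂ = ∂G₁/∂z − ∂G₃/∂x = 6*y^2*z - 20*y^2
(∇×G)₃ = ∂G₂/∂x − ∂G₁/∂y = -4*x*z + 40*y*z + 40*y - 5*z^2
∇×G = (2*x^2 - 12*x*y*z + 10*x*z + 6*z^2, 6*y^2*z - 20*y^2, -4*x*z + 40*y*z + 40*y - 5*z^2)
At (3, -3, 1): (162, -126, -257).

(162, -126, -257)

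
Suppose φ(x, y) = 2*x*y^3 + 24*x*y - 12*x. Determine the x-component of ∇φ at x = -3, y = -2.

-76

(∇φ)_1 = ∂φ/∂x = 2*y^3 + 24*y - 12
At (-3, -2): -76.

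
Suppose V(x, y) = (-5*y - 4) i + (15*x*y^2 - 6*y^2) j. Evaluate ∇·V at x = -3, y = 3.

∂V₁/∂x = 0
∂V₂/∂y = 30*x*y - 12*y
∇·V = 30*x*y - 12*y
At (-3, 3): -306.

-306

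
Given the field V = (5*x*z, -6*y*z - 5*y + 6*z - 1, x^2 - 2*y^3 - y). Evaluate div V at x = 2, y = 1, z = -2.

∂V₁/∂x = 5*z
∂V₂/∂y = -6*z - 5
∂V₃/∂z = 0
∇·V = -z - 5
At (2, 1, -2): -3.

-3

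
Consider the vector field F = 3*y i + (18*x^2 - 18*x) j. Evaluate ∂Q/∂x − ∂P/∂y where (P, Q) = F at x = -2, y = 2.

∂F₂/∂x = 36*x - 18
∂F₁/∂y = 3
Scalar curl = 36*x - 21
At (-2, 2): -93.

-93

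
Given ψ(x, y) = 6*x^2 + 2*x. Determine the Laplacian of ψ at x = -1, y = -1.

∂²ψ/∂x² = 12
∂²ψ/∂y² = 0
∇²ψ = 12
At (-1, -1): 12.

12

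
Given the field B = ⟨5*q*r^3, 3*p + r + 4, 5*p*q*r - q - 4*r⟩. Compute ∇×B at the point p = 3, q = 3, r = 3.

(∇×B)₁ = ∂B₃/∂q − ∂B₂/∂r = 5*p*r - 2
(∇×B)₂ = ∂B₁/∂r − ∂B₃/∂p = 15*q*r^2 - 5*q*r
(∇×B)₃ = ∂B₂/∂p − ∂B₁/∂q = -5*r^3 + 3
∇×B = (5*p*r - 2, 15*q*r^2 - 5*q*r, -5*r^3 + 3)
At (3, 3, 3): (43, 360, -132).

(43, 360, -132)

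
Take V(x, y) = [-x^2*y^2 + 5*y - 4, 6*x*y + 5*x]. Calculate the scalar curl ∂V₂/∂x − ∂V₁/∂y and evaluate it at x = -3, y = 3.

72

∂V₂/∂x = 6*y + 5
∂V₁/∂y = -2*x^2*y + 5
Scalar curl = 2*x^2*y + 6*y
At (-3, 3): 72.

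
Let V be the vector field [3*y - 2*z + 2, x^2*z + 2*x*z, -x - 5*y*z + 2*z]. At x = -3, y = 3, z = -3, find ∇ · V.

∂V₁/∂x = 0
∂V₂/∂y = 0
∂V₃/∂z = -5*y + 2
∇·V = -5*y + 2
At (-3, 3, -3): -13.

-13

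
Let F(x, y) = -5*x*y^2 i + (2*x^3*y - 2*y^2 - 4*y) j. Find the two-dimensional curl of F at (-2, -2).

∂F₂/∂x = 6*x^2*y
∂F₁/∂y = -10*x*y
Scalar curl = 6*x^2*y + 10*x*y
At (-2, -2): -8.

-8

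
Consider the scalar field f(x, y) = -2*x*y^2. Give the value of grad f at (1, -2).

∂f/∂x = -2*y^2
∂f/∂y = -4*x*y
∇f = (-2*y^2, -4*x*y)
At (1, -2): (-8, 8).

(-8, 8)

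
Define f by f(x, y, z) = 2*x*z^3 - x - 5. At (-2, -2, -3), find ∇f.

(-55, 0, -108)

∂f/∂x = 2*z^3 - 1
∂f/∂y = 0
∂f/∂z = 6*x*z^2
∇f = (2*z^3 - 1, 0, 6*x*z^2)
At (-2, -2, -3): (-55, 0, -108).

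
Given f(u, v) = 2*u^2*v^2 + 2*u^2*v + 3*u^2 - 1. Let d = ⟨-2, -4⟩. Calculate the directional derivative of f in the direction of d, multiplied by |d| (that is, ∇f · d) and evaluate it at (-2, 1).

∂f/∂u = 4*u*v^2 + 4*u*v + 6*u
∂f/∂v = 4*u^2*v + 2*u^2
∇f at (-2, 1) = (-28, 24)
∇f · d = (-28)(-2) + (24)(-4) = -40

-40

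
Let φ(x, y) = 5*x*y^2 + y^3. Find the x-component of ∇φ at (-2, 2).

20

(∇φ)_1 = ∂φ/∂x = 5*y^2
At (-2, 2): 20.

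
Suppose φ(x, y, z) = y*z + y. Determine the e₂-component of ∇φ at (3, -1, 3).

4

(∇φ)_2 = ∂φ/∂y = z + 1
At (3, -1, 3): 4.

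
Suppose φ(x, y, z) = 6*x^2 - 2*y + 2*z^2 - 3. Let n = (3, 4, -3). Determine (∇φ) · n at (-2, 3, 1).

-92

∂φ/∂x = 12*x
∂φ/∂y = -2
∂φ/∂z = 4*z
∇φ at (-2, 3, 1) = (-24, -2, 4)
∇φ · n = (-24)(3) + (-2)(4) + (4)(-3) = -92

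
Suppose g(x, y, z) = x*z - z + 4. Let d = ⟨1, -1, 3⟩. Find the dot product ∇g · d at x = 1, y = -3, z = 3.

∂g/∂x = z
∂g/∂y = 0
∂g/∂z = x - 1
∇g at (1, -3, 3) = (3, 0, 0)
∇g · d = (3)(1) + (0)(-1) + (0)(3) = 3

3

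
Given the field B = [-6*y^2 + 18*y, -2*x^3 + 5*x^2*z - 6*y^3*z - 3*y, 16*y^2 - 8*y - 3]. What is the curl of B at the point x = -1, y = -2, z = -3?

(-125, 0, -18)

(∇×B)₁ = ∂B₃/∂y − ∂B₂/∂z = -5*x^2 + 6*y^3 + 32*y - 8
(∇×B)₂ = ∂B₁/∂z − ∂B₃/∂x = 0
(∇×B)₃ = ∂B₂/∂x − ∂B₁/∂y = -6*x^2 + 10*x*z + 12*y - 18
∇×B = (-5*x^2 + 6*y^3 + 32*y - 8, 0, -6*x^2 + 10*x*z + 12*y - 18)
At (-1, -2, -3): (-125, 0, -18).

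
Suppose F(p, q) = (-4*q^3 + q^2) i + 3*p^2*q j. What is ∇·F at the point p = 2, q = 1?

∂F₁/∂p = 0
∂F₂/∂q = 3*p^2
∇·F = 3*p^2
At (2, 1): 12.

12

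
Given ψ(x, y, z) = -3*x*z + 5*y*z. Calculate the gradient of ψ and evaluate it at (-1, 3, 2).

(-6, 10, 18)

∂ψ/∂x = -3*z
∂ψ/∂y = 5*z
∂ψ/∂z = -3*x + 5*y
∇ψ = (-3*z, 5*z, -3*x + 5*y)
At (-1, 3, 2): (-6, 10, 18).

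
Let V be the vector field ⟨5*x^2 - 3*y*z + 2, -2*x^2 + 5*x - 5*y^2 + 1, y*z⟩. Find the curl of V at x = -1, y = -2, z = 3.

(3, 6, 18)

(∇×V)₁ = ∂V₃/∂y − ∂V₂/∂z = z
(∇×V)₂ = ∂V₁/∂z − ∂V₃/∂x = -3*y
(∇×V)₃ = ∂V₂/∂x − ∂V₁/∂y = -4*x + 3*z + 5
∇×V = (z, -3*y, -4*x + 3*z + 5)
At (-1, -2, 3): (3, 6, 18).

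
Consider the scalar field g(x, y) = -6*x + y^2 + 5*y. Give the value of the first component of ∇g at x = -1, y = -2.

-6

(∇g)_1 = ∂g/∂x = -6
At (-1, -2): -6.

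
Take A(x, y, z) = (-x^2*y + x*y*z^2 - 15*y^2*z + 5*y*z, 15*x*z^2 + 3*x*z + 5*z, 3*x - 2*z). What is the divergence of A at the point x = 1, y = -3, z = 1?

1

∂A₁/∂x = -2*x*y + y*z^2
∂A₂/∂y = 0
∂A₃/∂z = -2
∇·A = -2*x*y + y*z^2 - 2
At (1, -3, 1): 1.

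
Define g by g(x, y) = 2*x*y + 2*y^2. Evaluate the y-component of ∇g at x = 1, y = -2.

-6

(∇g)_2 = ∂g/∂y = 2*x + 4*y
At (1, -2): -6.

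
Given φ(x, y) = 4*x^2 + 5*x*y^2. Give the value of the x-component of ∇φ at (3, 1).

29

(∇φ)_1 = ∂φ/∂x = 8*x + 5*y^2
At (3, 1): 29.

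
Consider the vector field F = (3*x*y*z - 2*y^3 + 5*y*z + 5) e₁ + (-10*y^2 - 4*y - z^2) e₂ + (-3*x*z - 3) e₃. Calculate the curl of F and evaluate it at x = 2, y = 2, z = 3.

(∇×F)₁ = ∂F₃/∂y − ∂F₂/∂z = 2*z
(∇×F)₂ = ∂F₁/∂z − ∂F₃/∂x = 3*x*y + 5*y + 3*z
(∇×F)₃ = ∂F₂/∂x − ∂F₁/∂y = -3*x*z + 6*y^2 - 5*z
∇×F = (2*z, 3*x*y + 5*y + 3*z, -3*x*z + 6*y^2 - 5*z)
At (2, 2, 3): (6, 31, -9).

(6, 31, -9)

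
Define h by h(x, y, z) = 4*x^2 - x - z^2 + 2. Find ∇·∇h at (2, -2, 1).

∂²h/∂x² = 8
∂²h/∂y² = 0
∂²h/∂z² = -2
∇²h = 6
At (2, -2, 1): 6.

6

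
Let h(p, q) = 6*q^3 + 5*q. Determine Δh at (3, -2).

∂²h/∂p² = 0
∂²h/∂q² = 36*q
∇²h = 36*q
At (3, -2): -72.

-72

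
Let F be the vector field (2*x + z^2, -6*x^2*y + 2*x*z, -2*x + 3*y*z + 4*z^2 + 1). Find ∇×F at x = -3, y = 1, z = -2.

(∇×F)₁ = ∂F₃/∂y − ∂F₂/∂z = -2*x + 3*z
(∇×F)₂ = ∂F₁/∂z − ∂F₃/∂x = 2*z + 2
(∇×F)₃ = ∂F₂/∂x − ∂F₁/∂y = -12*x*y + 2*z
∇×F = (-2*x + 3*z, 2*z + 2, -12*x*y + 2*z)
At (-3, 1, -2): (0, -2, 32).

(0, -2, 32)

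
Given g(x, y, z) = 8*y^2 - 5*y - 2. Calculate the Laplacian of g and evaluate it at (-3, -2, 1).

16

∂²g/∂x² = 0
∂²g/∂y² = 16
∂²g/∂z² = 0
∇²g = 16
At (-3, -2, 1): 16.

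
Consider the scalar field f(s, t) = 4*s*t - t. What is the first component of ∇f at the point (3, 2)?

8

(∇f)_1 = ∂f/∂s = 4*t
At (3, 2): 8.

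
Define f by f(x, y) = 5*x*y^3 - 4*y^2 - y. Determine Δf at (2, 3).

172

∂²f/∂x² = 0
∂²f/∂y² = 2*(15*x*y - 4)
∇²f = 30*x*y - 8
At (2, 3): 172.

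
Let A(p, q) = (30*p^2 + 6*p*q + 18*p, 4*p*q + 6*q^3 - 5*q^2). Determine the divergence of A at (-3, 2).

-110

∂A₁/∂p = 60*p + 6*q + 18
∂A₂/∂q = 4*p + 18*q^2 - 10*q
∇·A = 64*p + 18*q^2 - 4*q + 18
At (-3, 2): -110.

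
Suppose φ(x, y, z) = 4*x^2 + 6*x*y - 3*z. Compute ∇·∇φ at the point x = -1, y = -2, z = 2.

∂²φ/∂x² = 8
∂²φ/∂y² = 0
∂²φ/∂z² = 0
∇²φ = 8
At (-1, -2, 2): 8.

8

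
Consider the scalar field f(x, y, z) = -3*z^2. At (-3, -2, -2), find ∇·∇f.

∂²f/∂x² = 0
∂²f/∂y² = 0
∂²f/∂z² = -6
∇²f = -6
At (-3, -2, -2): -6.

-6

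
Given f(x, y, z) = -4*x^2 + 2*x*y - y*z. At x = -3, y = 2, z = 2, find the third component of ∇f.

-2

(∇f)_3 = ∂f/∂z = -y
At (-3, 2, 2): -2.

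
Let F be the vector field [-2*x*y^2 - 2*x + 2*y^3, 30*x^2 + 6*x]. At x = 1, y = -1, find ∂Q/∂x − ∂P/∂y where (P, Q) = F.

56

∂F₂/∂x = 60*x + 6
∂F₁/∂y = -4*x*y + 6*y^2
Scalar curl = 4*x*y + 60*x - 6*y^2 + 6
At (1, -1): 56.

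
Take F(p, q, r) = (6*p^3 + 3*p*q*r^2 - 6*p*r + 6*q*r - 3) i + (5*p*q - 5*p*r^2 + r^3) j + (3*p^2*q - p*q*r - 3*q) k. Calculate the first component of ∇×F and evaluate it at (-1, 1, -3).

(∇×F)_1 = ∂F₃/∂q − ∂F₂/∂r
= 3*p^2 - p*r - 3 − (-10*p*r + 3*r^2)
= 3*p^2 + 9*p*r - 3*r^2 - 3
At (-1, 1, -3): 0.

0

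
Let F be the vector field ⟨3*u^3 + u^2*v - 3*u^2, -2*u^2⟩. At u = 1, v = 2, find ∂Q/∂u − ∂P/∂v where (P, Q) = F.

∂F₂/∂u = -4*u
∂F₁/∂v = u^2
Scalar curl = -u^2 - 4*u
At (1, 2): -5.

-5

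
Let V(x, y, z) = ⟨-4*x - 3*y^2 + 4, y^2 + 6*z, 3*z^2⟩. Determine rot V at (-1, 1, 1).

(-6, 0, 6)

(∇×V)₁ = ∂V₃/∂y − ∂V₂/∂z = -6
(∇×V)₂ = ∂V₁/∂z − ∂V₃/∂x = 0
(∇×V)₃ = ∂V₂/∂x − ∂V₁/∂y = 6*y
∇×V = (-6, 0, 6*y)
At (-1, 1, 1): (-6, 0, 6).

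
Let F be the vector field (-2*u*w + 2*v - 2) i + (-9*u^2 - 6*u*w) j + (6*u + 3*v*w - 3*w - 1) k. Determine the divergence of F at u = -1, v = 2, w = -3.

∂F₁/∂u = -2*w
∂F₂/∂v = 0
∂F₃/∂w = 3*v - 3
∇·F = 3*v - 2*w - 3
At (-1, 2, -3): 9.

9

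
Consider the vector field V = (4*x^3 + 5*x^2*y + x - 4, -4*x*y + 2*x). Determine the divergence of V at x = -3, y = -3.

∂V₁/∂x = 12*x^2 + 10*x*y + 1
∂V₂/∂y = -4*x
∇·V = 12*x^2 + 10*x*y - 4*x + 1
At (-3, -3): 211.

211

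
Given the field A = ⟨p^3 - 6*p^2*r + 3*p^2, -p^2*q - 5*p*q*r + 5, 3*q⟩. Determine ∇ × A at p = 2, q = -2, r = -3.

(∇×A)₁ = ∂A₃/∂q − ∂A₂/∂r = 5*p*q + 3
(∇×A)₂ = ∂A₁/∂r − ∂A₃/∂p = -6*p^2
(∇×A)₃ = ∂A₂/∂p − ∂A₁/∂q = -2*p*q - 5*q*r
∇×A = (5*p*q + 3, -6*p^2, -2*p*q - 5*q*r)
At (2, -2, -3): (-17, -24, -22).

(-17, -24, -22)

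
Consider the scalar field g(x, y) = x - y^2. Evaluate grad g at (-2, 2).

∂g/∂x = 1
∂g/∂y = -2*y
∇g = (1, -2*y)
At (-2, 2): (1, -4).

(1, -4)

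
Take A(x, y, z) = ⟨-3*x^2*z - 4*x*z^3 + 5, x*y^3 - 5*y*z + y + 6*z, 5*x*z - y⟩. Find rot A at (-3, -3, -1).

(∇×A)₁ = ∂A₃/∂y − ∂A₂/∂z = 5*y - 7
(∇×A)₂ = ∂A₁/∂z − ∂A₃/∂x = -3*x^2 - 12*x*z^2 - 5*z
(∇×A)₃ = ∂A₂/∂x − ∂A₁/∂y = y^3
∇×A = (5*y - 7, -3*x^2 - 12*x*z^2 - 5*z, y^3)
At (-3, -3, -1): (-22, 14, -27).

(-22, 14, -27)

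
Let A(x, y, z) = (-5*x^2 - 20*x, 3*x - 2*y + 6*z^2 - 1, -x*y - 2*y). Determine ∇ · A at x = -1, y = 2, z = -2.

∂A₁/∂x = -10*x - 20
∂A₂/∂y = -2
∂A₃/∂z = 0
∇·A = -10*x - 22
At (-1, 2, -2): -12.

-12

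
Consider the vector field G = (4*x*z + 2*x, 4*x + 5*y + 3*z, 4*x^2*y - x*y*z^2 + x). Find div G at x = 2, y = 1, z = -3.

7

∂G₁/∂x = 4*z + 2
∂G₂/∂y = 5
∂G₃/∂z = -2*x*y*z
∇·G = -2*x*y*z + 4*z + 7
At (2, 1, -3): 7.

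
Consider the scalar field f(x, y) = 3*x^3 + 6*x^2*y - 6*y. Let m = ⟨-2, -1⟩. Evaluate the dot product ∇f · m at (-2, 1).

∂f/∂x = 9*x^2 + 12*x*y
∂f/∂y = 6*x^2 - 6
∇f at (-2, 1) = (12, 18)
∇f · m = (12)(-2) + (18)(-1) = -42

-42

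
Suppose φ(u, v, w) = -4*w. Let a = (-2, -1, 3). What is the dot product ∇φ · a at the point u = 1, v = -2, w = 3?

∂φ/∂u = 0
∂φ/∂v = 0
∂φ/∂w = -4
∇φ at (1, -2, 3) = (0, 0, -4)
∇φ · a = (0)(-2) + (0)(-1) + (-4)(3) = -12

-12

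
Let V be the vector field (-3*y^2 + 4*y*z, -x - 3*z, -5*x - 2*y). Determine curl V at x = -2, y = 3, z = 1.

(1, 17, 13)

(∇×V)₁ = ∂V₃/∂y − ∂V₂/∂z = 1
(∇×V)₂ = ∂V₁/∂z − ∂V₃/∂x = 4*y + 5
(∇×V)₃ = ∂V₂/∂x − ∂V₁/∂y = 6*y - 4*z - 1
∇×V = (1, 4*y + 5, 6*y - 4*z - 1)
At (-2, 3, 1): (1, 17, 13).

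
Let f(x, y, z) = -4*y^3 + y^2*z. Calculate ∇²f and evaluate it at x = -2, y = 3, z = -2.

-76

∂²f/∂x² = 0
∂²f/∂y² = 2*(-12*y + z)
∂²f/∂z² = 0
∇²f = -24*y + 2*z
At (-2, 3, -2): -76.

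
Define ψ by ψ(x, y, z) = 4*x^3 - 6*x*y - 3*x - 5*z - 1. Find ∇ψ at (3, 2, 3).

∂ψ/∂x = 12*x^2 - 6*y - 3
∂ψ/∂y = -6*x
∂ψ/∂z = -5
∇ψ = (12*x^2 - 6*y - 3, -6*x, -5)
At (3, 2, 3): (93, -18, -5).

(93, -18, -5)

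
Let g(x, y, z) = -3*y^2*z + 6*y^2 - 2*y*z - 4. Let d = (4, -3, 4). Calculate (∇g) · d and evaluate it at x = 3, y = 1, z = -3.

∂g/∂x = 0
∂g/∂y = -6*y*z + 12*y - 2*z
∂g/∂z = -3*y^2 - 2*y
∇g at (3, 1, -3) = (0, 36, -5)
∇g · d = (0)(4) + (36)(-3) + (-5)(4) = -128

-128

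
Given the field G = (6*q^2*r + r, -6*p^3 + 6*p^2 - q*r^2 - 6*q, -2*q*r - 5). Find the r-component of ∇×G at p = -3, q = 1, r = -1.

(∇×G)_3 = ∂G₂/∂p − ∂G₁/∂q
= -18*p^2 + 12*p − (12*q*r)
= -18*p^2 + 12*p - 12*q*r
At (-3, 1, -1): -186.

-186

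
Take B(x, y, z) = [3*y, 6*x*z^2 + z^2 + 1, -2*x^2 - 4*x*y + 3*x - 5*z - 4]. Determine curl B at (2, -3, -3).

(70, -7, 51)

(∇×B)₁ = ∂B₃/∂y − ∂B₂/∂z = -12*x*z - 4*x - 2*z
(∇×B)₂ = ∂B₁/∂z − ∂B₃/∂x = 4*x + 4*y - 3
(∇×B)₃ = ∂B₂/∂x − ∂B₁/∂y = 6*z^2 - 3
∇×B = (-12*x*z - 4*x - 2*z, 4*x + 4*y - 3, 6*z^2 - 3)
At (2, -3, -3): (70, -7, 51).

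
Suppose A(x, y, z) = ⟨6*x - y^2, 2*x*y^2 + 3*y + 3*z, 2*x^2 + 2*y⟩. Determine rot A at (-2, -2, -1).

(-1, 8, 4)

(∇×A)₁ = ∂A₃/∂y − ∂A₂/∂z = -1
(∇×A)₂ = ∂A₁/∂z − ∂A₃/∂x = -4*x
(∇×A)₃ = ∂A₂/∂x − ∂A₁/∂y = 2*y^2 + 2*y
∇×A = (-1, -4*x, 2*y^2 + 2*y)
At (-2, -2, -1): (-1, 8, 4).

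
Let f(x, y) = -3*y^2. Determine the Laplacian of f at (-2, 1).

∂²f/∂x² = 0
∂²f/∂y² = -6
∇²f = -6
At (-2, 1): -6.

-6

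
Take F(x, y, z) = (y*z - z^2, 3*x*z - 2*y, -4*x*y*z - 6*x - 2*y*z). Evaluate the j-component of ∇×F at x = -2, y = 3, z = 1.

(∇×F)_2 = ∂F₁/∂z − ∂F₃/∂x
= y - 2*z − (-4*y*z - 6)
= 4*y*z + y - 2*z + 6
At (-2, 3, 1): 19.

19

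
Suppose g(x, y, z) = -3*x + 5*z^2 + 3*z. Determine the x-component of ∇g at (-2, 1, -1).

(∇g)_1 = ∂g/∂x = -3
At (-2, 1, -1): -3.

-3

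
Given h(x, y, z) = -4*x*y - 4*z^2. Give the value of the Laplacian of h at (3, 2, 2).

-8

∂²h/∂x² = 0
∂²h/∂y² = 0
∂²h/∂z² = -8
∇²h = -8
At (3, 2, 2): -8.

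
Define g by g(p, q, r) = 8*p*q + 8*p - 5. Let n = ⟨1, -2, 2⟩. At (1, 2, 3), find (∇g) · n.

∂g/∂p = 8*q + 8
∂g/∂q = 8*p
∂g/∂r = 0
∇g at (1, 2, 3) = (24, 8, 0)
∇g · n = (24)(1) + (8)(-2) + (0)(2) = 8

8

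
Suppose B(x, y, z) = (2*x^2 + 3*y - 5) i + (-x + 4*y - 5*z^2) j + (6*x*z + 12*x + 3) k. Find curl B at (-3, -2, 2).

(∇×B)₁ = ∂B₃/∂y − ∂B₂/∂z = 10*z
(∇×B)₂ = ∂B₁/∂z − ∂B₃/∂x = -6*z - 12
(∇×B)₃ = ∂B₂/∂x − ∂B₁/∂y = -4
∇×B = (10*z, -6*z - 12, -4)
At (-3, -2, 2): (20, -24, -4).

(20, -24, -4)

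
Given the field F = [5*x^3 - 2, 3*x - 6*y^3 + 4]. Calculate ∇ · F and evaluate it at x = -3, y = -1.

117

∂F₁/∂x = 15*x^2
∂F₂/∂y = -18*y^2
∇·F = 15*x^2 - 18*y^2
At (-3, -1): 117.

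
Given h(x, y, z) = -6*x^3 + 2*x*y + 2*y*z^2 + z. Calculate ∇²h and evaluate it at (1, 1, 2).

∂²h/∂x² = -36*x
∂²h/∂y² = 0
∂²h/∂z² = 4*y
∇²h = -36*x + 4*y
At (1, 1, 2): -32.

-32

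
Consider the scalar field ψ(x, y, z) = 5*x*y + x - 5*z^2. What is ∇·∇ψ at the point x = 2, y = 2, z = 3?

-10

∂²ψ/∂x² = 0
∂²ψ/∂y² = 0
∂²ψ/∂z² = -10
∇²ψ = -10
At (2, 2, 3): -10.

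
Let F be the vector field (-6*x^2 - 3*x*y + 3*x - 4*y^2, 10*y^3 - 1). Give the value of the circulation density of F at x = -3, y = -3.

∂F₂/∂x = 0
∂F₁/∂y = -3*x - 8*y
Scalar curl = 3*x + 8*y
At (-3, -3): -33.

-33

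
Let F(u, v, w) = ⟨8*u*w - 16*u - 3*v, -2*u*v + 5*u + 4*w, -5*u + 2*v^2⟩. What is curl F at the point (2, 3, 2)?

(8, 21, 2)

(∇×F)₁ = ∂F₃/∂v − ∂F₂/∂w = 4*v - 4
(∇×F)₂ = ∂F₁/∂w − ∂F₃/∂u = 8*u + 5
(∇×F)₃ = ∂F₂/∂u − ∂F₁/∂v = -2*v + 8
∇×F = (4*v - 4, 8*u + 5, -2*v + 8)
At (2, 3, 2): (8, 21, 2).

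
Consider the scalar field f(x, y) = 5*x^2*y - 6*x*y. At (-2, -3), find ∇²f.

∂²f/∂x² = 10*y
∂²f/∂y² = 0
∇²f = 10*y
At (-2, -3): -30.

-30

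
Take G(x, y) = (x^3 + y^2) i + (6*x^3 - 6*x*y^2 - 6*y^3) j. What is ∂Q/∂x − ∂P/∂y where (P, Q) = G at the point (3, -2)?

∂G₂/∂x = 18*x^2 - 6*y^2
∂G₁/∂y = 2*y
Scalar curl = 18*x^2 - 6*y^2 - 2*y
At (3, -2): 142.

142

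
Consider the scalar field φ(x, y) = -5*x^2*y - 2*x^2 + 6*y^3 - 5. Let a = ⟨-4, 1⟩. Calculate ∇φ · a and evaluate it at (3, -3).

-195

∂φ/∂x = -10*x*y - 4*x
∂φ/∂y = -5*x^2 + 18*y^2
∇φ at (3, -3) = (78, 117)
∇φ · a = (78)(-4) + (117)(1) = -195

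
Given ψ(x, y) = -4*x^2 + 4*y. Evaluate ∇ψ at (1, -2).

(-8, 4)

∂ψ/∂x = -8*x
∂ψ/∂y = 4
∇ψ = (-8*x, 4)
At (1, -2): (-8, 4).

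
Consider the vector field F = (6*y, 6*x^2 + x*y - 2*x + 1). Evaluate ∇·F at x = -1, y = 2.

-1

∂F₁/∂x = 0
∂F₂/∂y = x
∇·F = x
At (-1, 2): -1.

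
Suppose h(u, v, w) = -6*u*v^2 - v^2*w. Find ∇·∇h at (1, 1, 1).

-14

∂²h/∂u² = 0
∂²h/∂v² = -2*(6*u + w)
∂²h/∂w² = 0
∇²h = -12*u - 2*w
At (1, 1, 1): -14.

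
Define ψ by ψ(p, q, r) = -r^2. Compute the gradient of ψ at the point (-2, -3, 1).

(0, 0, -2)

∂ψ/∂p = 0
∂ψ/∂q = 0
∂ψ/∂r = -2*r
∇ψ = (0, 0, -2*r)
At (-2, -3, 1): (0, 0, -2).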